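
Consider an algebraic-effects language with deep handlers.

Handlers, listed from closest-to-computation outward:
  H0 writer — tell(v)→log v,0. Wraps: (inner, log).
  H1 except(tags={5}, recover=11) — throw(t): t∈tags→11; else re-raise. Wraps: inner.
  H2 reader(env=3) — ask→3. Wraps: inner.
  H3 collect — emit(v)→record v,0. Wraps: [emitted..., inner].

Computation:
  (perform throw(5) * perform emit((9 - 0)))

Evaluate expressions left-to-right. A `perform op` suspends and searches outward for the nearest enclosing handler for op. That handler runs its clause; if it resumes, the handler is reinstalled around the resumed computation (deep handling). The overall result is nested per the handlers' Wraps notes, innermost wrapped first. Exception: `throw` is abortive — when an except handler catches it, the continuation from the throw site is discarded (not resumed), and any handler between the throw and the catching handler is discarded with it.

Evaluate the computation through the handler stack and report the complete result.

Evaluation trace:
throw(5) @ H1 caught ⇒ 11
H2 returns 11
H3 returns [11]
= [11]

Answer: [11]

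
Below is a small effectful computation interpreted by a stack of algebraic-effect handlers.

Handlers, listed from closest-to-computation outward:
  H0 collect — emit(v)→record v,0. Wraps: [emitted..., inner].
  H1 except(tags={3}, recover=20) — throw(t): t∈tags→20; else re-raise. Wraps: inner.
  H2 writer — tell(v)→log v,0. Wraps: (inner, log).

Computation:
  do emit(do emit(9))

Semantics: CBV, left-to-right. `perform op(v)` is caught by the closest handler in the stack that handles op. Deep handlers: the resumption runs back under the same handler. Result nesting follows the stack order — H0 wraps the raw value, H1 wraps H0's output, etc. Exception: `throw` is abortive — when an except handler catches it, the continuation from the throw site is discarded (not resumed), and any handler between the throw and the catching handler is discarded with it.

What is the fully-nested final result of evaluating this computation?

Step-by-step:
emit(9) @ H0 ⇒ out+=9
emit(0) @ H0 ⇒ out+=0
H0 returns [9, 0, 0]
H1 returns [9, 0, 0]
H2 returns ([9, 0, 0], ())
= ([9, 0, 0], ())

Answer: ([9, 0, 0], ())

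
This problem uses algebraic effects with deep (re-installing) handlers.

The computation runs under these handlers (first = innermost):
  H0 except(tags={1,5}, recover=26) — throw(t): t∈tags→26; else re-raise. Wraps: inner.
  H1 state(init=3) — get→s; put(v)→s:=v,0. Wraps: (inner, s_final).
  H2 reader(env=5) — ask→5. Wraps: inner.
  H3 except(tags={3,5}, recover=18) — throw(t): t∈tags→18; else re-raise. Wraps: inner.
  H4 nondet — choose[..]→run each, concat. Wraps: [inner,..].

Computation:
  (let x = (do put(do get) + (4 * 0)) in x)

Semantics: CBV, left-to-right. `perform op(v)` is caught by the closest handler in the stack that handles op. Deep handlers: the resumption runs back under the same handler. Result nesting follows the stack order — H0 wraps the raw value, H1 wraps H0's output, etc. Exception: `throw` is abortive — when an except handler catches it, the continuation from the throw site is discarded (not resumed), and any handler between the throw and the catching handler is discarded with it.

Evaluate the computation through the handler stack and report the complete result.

Evaluation trace:
get @ H1 ⇒ 3
put(3) @ H1 ⇒ s:=3
H0 returns 0
H1 returns (0, 3)
H2 returns (0, 3)
H3 returns (0, 3)
H4 returns [(0, 3)]
= [(0, 3)]

Answer: [(0, 3)]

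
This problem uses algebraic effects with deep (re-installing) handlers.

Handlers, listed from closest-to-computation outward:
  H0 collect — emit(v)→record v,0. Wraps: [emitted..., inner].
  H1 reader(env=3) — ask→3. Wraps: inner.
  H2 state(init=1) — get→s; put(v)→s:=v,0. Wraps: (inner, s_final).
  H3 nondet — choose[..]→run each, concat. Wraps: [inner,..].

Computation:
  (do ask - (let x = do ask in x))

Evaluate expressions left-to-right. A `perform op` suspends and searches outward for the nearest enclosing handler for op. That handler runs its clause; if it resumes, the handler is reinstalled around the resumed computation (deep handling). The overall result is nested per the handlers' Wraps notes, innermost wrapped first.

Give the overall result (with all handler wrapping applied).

Answer: [([0], 1)]

Step-by-step:
ask @ H1 ⇒ 3
ask @ H1 ⇒ 3
H0 returns [0]
H1 returns [0]
H2 returns ([0], 1)
H3 returns [([0], 1)]
= [([0], 1)]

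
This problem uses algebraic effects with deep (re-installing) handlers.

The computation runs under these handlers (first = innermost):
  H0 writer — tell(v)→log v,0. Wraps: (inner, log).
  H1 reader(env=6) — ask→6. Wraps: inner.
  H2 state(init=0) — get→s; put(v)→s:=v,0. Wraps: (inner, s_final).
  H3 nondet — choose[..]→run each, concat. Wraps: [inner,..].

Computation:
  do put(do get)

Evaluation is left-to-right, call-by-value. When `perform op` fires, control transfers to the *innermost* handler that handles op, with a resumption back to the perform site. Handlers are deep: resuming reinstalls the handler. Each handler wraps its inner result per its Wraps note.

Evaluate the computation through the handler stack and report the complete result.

Answer: [((0, ()), 0)]

Working:
get @ H2 ⇒ 0
put(0) @ H2 ⇒ s:=0
H0 returns (0, ())
H1 returns (0, ())
H2 returns ((0, ()), 0)
H3 returns [((0, ()), 0)]
= [((0, ()), 0)]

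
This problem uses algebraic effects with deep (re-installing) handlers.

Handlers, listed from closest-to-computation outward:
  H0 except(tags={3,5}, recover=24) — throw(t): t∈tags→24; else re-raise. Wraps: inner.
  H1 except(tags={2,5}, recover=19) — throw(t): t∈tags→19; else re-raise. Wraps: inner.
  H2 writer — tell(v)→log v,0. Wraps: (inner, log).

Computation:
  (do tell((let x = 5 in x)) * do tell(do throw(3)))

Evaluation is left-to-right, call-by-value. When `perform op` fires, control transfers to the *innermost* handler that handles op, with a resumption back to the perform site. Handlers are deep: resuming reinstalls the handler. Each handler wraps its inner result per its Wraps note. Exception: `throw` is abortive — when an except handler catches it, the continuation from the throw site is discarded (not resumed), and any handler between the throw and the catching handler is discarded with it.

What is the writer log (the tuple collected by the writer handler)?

Answer: (5)

Evaluation trace:
tell(5) @ H2 ⇒ log+=5
throw(3) @ H0 caught ⇒ 24
H1 returns 24
H2 returns (24, (5))
= (24, (5))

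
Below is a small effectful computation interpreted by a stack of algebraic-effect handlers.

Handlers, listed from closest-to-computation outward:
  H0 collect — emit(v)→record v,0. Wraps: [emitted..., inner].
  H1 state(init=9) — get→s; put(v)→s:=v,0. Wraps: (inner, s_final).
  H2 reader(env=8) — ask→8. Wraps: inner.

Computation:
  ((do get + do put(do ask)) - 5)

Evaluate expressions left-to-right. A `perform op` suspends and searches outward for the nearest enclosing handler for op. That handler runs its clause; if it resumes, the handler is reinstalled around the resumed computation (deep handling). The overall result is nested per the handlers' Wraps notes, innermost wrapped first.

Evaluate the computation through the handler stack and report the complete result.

Working:
get @ H1 ⇒ 9
ask @ H2 ⇒ 8
put(8) @ H1 ⇒ s:=8
H0 returns [4]
H1 returns ([4], 8)
H2 returns ([4], 8)
= ([4], 8)

Answer: ([4], 8)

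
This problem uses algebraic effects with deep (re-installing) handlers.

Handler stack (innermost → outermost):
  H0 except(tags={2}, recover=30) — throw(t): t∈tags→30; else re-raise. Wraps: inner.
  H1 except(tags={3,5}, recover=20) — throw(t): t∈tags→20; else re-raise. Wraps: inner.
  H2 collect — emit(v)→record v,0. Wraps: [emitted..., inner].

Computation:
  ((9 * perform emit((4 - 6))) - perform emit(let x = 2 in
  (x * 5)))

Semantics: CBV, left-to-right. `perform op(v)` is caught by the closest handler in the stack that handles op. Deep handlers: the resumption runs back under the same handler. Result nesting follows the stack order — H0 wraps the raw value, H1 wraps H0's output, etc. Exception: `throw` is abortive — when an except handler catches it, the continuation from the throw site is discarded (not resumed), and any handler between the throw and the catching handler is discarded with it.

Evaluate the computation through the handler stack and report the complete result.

Answer: [-2, 10, 0]

Working:
emit(-2) @ H2 ⇒ out+=-2
emit(10) @ H2 ⇒ out+=10
H0 returns 0
H1 returns 0
H2 returns [-2, 10, 0]
= [-2, 10, 0]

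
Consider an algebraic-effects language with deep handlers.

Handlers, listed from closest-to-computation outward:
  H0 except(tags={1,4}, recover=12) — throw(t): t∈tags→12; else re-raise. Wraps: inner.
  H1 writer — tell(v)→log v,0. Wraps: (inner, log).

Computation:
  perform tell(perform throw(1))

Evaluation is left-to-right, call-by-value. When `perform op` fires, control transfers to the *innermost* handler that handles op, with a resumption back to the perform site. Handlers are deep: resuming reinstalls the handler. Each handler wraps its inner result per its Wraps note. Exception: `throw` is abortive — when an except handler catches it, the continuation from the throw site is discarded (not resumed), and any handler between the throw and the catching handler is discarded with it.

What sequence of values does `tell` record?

Answer: ()

Evaluation trace:
throw(1) @ H0 caught ⇒ 12
H1 returns (12, ())
= (12, ())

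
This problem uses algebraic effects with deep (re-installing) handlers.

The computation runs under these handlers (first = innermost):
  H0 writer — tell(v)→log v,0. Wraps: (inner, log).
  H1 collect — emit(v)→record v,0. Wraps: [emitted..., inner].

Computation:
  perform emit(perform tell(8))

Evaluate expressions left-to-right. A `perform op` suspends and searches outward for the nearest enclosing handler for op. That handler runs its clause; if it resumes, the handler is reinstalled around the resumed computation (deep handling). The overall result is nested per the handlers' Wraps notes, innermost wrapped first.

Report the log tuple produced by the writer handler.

Answer: (8)

Working:
tell(8) @ H0 ⇒ log+=8
emit(0) @ H1 ⇒ out+=0
H0 returns (0, (8))
H1 returns [0, (0, (8))]
= [0, (0, (8))]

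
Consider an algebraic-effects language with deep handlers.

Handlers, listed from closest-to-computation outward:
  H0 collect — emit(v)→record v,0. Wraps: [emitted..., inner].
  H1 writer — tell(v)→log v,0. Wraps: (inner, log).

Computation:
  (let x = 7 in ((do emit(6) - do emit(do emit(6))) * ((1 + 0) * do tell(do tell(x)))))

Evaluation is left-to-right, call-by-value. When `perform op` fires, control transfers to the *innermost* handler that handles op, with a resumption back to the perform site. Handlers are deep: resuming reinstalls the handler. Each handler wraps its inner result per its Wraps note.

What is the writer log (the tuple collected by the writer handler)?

Answer: (7, 0)

Working:
emit(6) @ H0 ⇒ out+=6
emit(6) @ H0 ⇒ out+=6
emit(0) @ H0 ⇒ out+=0
tell(7) @ H1 ⇒ log+=7
tell(0) @ H1 ⇒ log+=0
H0 returns [6, 6, 0, 0]
H1 returns ([6, 6, 0, 0], (7, 0))
= ([6, 6, 0, 0], (7, 0))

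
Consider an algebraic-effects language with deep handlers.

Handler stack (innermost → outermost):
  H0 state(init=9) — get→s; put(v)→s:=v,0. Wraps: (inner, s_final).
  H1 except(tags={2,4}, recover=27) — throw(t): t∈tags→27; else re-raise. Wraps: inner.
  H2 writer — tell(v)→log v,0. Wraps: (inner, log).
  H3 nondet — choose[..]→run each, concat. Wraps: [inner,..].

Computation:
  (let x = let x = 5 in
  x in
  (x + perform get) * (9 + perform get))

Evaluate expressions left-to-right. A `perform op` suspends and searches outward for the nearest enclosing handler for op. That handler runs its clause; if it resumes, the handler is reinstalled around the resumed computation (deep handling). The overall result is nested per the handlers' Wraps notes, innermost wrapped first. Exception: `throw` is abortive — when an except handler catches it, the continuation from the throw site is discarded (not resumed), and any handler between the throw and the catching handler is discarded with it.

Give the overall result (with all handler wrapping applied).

Answer: [((252, 9), ())]

Working:
get @ H0 ⇒ 9
get @ H0 ⇒ 9
H0 returns (252, 9)
H1 returns (252, 9)
H2 returns ((252, 9), ())
H3 returns [((252, 9), ())]
= [((252, 9), ())]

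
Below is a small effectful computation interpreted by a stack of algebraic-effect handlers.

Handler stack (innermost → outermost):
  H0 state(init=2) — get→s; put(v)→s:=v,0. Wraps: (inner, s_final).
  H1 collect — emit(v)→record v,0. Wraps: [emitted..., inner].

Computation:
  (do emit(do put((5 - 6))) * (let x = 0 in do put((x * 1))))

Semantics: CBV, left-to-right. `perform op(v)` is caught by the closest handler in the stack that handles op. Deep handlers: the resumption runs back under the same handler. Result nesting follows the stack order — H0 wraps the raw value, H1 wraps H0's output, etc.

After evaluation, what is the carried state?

Answer: 0

Working:
put(-1) @ H0 ⇒ s:=-1
emit(0) @ H1 ⇒ out+=0
put(0) @ H0 ⇒ s:=0
H0 returns (0, 0)
H1 returns [0, (0, 0)]
= [0, (0, 0)]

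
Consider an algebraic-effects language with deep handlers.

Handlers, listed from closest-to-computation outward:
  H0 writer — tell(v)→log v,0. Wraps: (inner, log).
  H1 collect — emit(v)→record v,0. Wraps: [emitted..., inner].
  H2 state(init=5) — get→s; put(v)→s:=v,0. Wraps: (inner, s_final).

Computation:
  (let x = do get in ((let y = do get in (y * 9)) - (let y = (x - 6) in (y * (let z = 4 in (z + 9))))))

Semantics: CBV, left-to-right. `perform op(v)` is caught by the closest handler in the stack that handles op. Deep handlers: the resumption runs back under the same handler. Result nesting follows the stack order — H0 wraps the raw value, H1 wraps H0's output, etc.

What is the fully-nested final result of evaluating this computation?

Evaluation trace:
get @ H2 ⇒ 5
get @ H2 ⇒ 5
H0 returns (58, ())
H1 returns [(58, ())]
H2 returns ([(58, ())], 5)
= ([(58, ())], 5)

Answer: ([(58, ())], 5)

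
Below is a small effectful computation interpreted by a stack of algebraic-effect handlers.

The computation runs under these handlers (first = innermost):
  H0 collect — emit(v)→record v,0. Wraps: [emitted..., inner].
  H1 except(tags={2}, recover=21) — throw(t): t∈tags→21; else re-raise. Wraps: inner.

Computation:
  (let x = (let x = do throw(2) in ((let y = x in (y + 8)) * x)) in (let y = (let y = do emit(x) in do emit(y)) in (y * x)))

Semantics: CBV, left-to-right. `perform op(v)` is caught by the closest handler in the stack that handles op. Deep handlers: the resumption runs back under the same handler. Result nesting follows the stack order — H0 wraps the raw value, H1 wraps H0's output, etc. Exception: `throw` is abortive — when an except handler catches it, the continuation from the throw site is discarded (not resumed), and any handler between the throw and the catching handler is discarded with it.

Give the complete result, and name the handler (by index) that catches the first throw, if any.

Answer: 21 ; first throw caught by: H1

Step-by-step:
throw(2) @ H1 caught ⇒ 21
= 21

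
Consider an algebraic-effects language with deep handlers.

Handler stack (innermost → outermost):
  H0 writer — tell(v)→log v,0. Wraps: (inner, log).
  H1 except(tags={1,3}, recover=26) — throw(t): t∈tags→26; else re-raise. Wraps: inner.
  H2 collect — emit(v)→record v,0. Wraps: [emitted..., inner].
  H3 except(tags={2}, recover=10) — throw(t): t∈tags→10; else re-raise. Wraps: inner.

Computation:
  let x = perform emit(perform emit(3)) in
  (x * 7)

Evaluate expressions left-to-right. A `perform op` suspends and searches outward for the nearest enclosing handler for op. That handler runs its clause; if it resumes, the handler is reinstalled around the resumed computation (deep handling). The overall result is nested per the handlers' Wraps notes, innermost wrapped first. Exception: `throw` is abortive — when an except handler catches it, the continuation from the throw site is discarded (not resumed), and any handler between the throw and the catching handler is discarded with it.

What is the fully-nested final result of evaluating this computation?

Evaluation trace:
emit(3) @ H2 ⇒ out+=3
emit(0) @ H2 ⇒ out+=0
H0 returns (0, ())
H1 returns (0, ())
H2 returns [3, 0, (0, ())]
H3 returns [3, 0, (0, ())]
= [3, 0, (0, ())]

Answer: [3, 0, (0, ())]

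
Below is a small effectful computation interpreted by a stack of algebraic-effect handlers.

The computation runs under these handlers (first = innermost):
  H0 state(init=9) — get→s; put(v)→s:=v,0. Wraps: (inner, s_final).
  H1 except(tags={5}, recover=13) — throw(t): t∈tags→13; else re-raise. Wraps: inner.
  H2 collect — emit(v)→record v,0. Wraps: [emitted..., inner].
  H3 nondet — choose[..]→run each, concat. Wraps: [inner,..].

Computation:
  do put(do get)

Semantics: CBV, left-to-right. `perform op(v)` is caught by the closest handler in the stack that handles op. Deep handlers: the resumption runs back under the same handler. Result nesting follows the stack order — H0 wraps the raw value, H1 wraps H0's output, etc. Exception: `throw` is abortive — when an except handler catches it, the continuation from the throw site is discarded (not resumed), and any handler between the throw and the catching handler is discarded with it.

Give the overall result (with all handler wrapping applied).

Answer: [[(0, 9)]]

Working:
get @ H0 ⇒ 9
put(9) @ H0 ⇒ s:=9
H0 returns (0, 9)
H1 returns (0, 9)
H2 returns [(0, 9)]
H3 returns [[(0, 9)]]
= [[(0, 9)]]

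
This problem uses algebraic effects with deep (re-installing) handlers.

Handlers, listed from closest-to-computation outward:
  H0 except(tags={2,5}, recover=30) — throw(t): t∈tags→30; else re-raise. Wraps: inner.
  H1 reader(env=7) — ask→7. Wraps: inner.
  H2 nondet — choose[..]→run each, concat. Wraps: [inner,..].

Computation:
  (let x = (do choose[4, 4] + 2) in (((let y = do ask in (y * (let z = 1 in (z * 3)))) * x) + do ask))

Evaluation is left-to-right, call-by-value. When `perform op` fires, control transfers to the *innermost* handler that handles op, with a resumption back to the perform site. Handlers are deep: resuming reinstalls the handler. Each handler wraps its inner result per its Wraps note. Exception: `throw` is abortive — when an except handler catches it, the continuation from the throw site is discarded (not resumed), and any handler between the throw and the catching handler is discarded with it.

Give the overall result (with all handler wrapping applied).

Answer: [133, 133]

Step-by-step:
choose[4, 4] @ H2
  branch[0] choose=4:
    ask @ H1 ⇒ 7
    ask @ H1 ⇒ 7
    H0 returns 133
    H1 returns 133
    H2 returns [133]
  branch[1] choose=4:
    ask @ H1 ⇒ 7
    ask @ H1 ⇒ 7
    H0 returns 133
    H1 returns 133
    H2 returns [133]
= [133, 133]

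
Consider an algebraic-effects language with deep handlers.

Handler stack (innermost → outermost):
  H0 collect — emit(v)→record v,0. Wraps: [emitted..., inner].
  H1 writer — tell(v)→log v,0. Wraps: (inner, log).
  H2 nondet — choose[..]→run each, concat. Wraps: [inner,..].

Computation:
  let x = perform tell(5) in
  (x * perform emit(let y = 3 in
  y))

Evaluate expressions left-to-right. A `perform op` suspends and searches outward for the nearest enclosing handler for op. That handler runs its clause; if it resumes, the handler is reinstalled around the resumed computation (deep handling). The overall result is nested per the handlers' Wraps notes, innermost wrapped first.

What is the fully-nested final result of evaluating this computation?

Evaluation trace:
tell(5) @ H1 ⇒ log+=5
emit(3) @ H0 ⇒ out+=3
H0 returns [3, 0]
H1 returns ([3, 0], (5))
H2 returns [([3, 0], (5))]
= [([3, 0], (5))]

Answer: [([3, 0], (5))]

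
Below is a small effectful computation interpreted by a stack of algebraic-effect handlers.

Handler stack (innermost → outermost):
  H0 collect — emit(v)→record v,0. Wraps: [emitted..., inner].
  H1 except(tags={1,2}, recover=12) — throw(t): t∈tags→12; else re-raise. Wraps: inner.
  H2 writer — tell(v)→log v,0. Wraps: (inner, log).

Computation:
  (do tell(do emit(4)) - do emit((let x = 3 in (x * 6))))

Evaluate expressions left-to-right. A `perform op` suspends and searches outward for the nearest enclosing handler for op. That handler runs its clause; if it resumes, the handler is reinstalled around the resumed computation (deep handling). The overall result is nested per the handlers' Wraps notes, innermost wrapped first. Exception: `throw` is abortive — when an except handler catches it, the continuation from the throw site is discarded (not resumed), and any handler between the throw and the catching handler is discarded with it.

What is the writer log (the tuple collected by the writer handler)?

Answer: (0)

Step-by-step:
emit(4) @ H0 ⇒ out+=4
tell(0) @ H2 ⇒ log+=0
emit(18) @ H0 ⇒ out+=18
H0 returns [4, 18, 0]
H1 returns [4, 18, 0]
H2 returns ([4, 18, 0], (0))
= ([4, 18, 0], (0))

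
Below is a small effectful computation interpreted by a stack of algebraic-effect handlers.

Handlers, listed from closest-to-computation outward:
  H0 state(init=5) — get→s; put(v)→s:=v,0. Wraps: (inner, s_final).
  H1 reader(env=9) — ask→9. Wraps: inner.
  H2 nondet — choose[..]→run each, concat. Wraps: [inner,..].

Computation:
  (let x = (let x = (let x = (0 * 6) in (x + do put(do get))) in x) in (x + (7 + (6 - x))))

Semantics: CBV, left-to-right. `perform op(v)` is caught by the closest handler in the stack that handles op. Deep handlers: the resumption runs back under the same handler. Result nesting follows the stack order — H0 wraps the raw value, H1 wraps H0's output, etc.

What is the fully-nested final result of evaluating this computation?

Answer: [(13, 5)]

Evaluation trace:
get @ H0 ⇒ 5
put(5) @ H0 ⇒ s:=5
H0 returns (13, 5)
H1 returns (13, 5)
H2 returns [(13, 5)]
= [(13, 5)]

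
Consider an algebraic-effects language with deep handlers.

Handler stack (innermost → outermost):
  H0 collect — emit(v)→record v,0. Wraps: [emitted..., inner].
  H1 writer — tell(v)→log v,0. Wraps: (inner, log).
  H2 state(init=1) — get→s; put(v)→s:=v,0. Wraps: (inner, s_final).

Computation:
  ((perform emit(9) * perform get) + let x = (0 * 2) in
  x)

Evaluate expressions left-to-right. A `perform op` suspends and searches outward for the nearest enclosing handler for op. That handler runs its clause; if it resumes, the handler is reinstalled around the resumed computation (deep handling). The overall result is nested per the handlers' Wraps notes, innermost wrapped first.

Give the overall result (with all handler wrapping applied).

Answer: (([9, 0], ()), 1)

Step-by-step:
emit(9) @ H0 ⇒ out+=9
get @ H2 ⇒ 1
H0 returns [9, 0]
H1 returns ([9, 0], ())
H2 returns (([9, 0], ()), 1)
= (([9, 0], ()), 1)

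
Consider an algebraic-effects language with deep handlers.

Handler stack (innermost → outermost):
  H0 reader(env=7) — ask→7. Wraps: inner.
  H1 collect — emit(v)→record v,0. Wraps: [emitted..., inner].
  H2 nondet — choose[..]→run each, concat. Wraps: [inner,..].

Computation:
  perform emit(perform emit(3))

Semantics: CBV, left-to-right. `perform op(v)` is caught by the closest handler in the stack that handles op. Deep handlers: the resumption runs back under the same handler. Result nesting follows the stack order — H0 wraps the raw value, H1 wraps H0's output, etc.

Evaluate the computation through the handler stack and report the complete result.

Working:
emit(3) @ H1 ⇒ out+=3
emit(0) @ H1 ⇒ out+=0
H0 returns 0
H1 returns [3, 0, 0]
H2 returns [[3, 0, 0]]
= [[3, 0, 0]]

Answer: [[3, 0, 0]]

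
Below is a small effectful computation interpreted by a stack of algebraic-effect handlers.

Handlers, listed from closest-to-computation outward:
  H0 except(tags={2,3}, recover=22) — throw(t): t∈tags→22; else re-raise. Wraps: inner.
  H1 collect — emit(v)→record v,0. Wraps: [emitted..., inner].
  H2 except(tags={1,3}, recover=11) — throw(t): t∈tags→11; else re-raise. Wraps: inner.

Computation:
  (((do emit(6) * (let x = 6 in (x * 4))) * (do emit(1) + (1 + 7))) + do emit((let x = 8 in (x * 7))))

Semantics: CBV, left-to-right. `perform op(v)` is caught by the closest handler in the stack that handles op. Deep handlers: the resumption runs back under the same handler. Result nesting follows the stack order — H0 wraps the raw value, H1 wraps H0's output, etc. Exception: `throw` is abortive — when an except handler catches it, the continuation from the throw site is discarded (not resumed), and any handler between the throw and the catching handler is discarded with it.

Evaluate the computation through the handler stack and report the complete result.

Answer: [6, 1, 56, 0]

Working:
emit(6) @ H1 ⇒ out+=6
emit(1) @ H1 ⇒ out+=1
emit(56) @ H1 ⇒ out+=56
H0 returns 0
H1 returns [6, 1, 56, 0]
H2 returns [6, 1, 56, 0]
= [6, 1, 56, 0]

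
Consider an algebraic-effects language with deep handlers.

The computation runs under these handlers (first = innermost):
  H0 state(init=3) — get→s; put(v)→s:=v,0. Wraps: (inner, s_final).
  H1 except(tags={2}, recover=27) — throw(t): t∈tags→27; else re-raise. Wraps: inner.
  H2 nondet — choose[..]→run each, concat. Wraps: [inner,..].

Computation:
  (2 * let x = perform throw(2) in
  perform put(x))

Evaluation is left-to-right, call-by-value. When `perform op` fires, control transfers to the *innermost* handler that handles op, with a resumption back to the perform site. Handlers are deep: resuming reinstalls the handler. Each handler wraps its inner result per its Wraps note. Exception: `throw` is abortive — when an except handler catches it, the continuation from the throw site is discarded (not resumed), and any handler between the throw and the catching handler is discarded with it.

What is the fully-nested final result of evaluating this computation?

Step-by-step:
throw(2) @ H1 caught ⇒ 27
H2 returns [27]
= [27]

Answer: [27]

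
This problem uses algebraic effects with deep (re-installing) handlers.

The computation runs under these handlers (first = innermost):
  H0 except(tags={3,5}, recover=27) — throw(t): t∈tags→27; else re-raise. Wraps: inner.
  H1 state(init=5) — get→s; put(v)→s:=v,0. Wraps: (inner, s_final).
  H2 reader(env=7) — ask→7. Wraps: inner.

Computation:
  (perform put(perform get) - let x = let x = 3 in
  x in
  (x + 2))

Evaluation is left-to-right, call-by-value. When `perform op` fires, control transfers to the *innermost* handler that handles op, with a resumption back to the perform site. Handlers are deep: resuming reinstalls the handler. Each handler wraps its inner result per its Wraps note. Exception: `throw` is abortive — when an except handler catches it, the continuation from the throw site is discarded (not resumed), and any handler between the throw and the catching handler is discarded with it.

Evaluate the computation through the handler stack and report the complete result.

Evaluation trace:
get @ H1 ⇒ 5
put(5) @ H1 ⇒ s:=5
H0 returns -5
H1 returns (-5, 5)
H2 returns (-5, 5)
= (-5, 5)

Answer: (-5, 5)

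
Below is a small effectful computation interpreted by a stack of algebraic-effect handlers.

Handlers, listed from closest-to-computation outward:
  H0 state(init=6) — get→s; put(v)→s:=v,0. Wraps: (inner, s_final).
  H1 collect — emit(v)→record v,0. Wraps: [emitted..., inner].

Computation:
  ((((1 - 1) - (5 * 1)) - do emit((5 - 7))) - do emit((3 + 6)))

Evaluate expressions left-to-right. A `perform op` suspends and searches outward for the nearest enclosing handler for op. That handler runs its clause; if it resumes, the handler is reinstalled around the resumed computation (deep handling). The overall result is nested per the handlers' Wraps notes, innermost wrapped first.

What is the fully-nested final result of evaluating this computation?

Evaluation trace:
emit(-2) @ H1 ⇒ out+=-2
emit(9) @ H1 ⇒ out+=9
H0 returns (-5, 6)
H1 returns [-2, 9, (-5, 6)]
= [-2, 9, (-5, 6)]

Answer: [-2, 9, (-5, 6)]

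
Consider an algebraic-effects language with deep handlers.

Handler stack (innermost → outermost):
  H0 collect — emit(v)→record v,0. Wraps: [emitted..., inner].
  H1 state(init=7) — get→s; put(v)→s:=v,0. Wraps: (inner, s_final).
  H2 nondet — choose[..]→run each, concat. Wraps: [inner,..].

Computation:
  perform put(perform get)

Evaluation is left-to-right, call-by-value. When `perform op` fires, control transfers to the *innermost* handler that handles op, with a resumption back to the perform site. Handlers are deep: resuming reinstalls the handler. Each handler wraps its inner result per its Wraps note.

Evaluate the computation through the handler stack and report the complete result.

Answer: [([0], 7)]

Evaluation trace:
get @ H1 ⇒ 7
put(7) @ H1 ⇒ s:=7
H0 returns [0]
H1 returns ([0], 7)
H2 returns [([0], 7)]
= [([0], 7)]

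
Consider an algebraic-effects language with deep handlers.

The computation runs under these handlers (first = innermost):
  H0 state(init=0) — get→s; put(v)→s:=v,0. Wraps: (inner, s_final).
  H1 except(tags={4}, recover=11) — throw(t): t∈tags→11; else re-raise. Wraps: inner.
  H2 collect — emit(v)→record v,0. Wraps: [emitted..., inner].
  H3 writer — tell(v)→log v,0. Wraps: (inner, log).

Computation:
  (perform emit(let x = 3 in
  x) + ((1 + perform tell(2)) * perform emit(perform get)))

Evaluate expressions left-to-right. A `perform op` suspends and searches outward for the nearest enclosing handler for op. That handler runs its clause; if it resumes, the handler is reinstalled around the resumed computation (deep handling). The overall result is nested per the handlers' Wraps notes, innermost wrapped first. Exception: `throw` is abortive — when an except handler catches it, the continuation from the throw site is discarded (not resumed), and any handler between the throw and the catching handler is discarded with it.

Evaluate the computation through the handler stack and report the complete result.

Answer: ([3, 0, (0, 0)], (2))

Working:
emit(3) @ H2 ⇒ out+=3
tell(2) @ H3 ⇒ log+=2
get @ H0 ⇒ 0
emit(0) @ H2 ⇒ out+=0
H0 returns (0, 0)
H1 returns (0, 0)
H2 returns [3, 0, (0, 0)]
H3 returns ([3, 0, (0, 0)], (2))
= ([3, 0, (0, 0)], (2))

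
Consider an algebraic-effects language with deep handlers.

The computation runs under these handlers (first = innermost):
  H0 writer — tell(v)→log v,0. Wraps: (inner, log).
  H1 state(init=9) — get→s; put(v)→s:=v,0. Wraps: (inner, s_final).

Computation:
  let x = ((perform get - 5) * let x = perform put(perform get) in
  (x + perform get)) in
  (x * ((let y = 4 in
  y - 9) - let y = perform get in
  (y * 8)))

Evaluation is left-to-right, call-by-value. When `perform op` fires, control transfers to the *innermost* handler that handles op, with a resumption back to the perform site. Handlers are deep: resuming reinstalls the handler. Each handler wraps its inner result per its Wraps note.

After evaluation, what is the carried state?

Working:
get @ H1 ⇒ 9
get @ H1 ⇒ 9
put(9) @ H1 ⇒ s:=9
get @ H1 ⇒ 9
get @ H1 ⇒ 9
H0 returns (-2772, ())
H1 returns ((-2772, ()), 9)
= ((-2772, ()), 9)

Answer: 9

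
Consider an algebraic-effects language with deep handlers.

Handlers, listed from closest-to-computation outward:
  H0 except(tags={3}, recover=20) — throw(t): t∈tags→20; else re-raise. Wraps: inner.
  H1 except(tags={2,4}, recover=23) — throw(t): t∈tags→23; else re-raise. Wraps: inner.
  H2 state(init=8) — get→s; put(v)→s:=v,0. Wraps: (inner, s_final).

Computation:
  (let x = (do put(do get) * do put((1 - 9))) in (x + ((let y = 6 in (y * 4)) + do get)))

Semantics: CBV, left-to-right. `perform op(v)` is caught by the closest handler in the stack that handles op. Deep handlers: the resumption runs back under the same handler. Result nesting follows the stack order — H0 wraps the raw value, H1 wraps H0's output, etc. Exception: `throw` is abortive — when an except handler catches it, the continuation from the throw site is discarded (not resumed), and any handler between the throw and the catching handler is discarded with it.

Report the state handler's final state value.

Answer: -8

Evaluation trace:
get @ H2 ⇒ 8
put(8) @ H2 ⇒ s:=8
put(-8) @ H2 ⇒ s:=-8
get @ H2 ⇒ -8
H0 returns 16
H1 returns 16
H2 returns (16, -8)
= (16, -8)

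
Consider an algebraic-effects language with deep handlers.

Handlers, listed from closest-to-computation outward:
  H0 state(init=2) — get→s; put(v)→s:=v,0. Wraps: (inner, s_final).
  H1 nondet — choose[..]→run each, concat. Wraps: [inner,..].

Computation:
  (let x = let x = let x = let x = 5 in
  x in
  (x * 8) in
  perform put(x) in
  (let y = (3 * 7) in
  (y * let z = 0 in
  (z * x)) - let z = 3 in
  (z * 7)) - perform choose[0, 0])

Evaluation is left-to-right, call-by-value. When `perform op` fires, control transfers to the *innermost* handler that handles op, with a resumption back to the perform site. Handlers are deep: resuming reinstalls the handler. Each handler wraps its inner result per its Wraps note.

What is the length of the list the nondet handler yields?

Step-by-step:
put(40) @ H0 ⇒ s:=40
choose[0, 0] @ H1
  branch[0] choose=0:
    H0 returns (-21, 40)
    H1 returns [(-21, 40)]
  branch[1] choose=0:
    H0 returns (-21, 40)
    H1 returns [(-21, 40)]
= [(-21, 40), (-21, 40)]

Answer: 2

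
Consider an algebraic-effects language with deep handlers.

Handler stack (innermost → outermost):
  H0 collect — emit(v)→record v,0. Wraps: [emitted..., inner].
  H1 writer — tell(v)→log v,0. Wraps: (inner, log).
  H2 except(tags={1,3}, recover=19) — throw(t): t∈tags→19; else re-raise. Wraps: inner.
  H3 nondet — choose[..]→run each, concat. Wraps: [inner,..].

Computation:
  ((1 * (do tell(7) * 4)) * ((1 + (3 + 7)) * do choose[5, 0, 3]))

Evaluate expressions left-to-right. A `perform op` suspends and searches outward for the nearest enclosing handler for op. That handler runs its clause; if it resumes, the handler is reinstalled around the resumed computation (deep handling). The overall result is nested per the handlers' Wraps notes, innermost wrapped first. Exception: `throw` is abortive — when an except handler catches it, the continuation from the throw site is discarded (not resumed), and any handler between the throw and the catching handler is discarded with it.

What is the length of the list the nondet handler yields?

Evaluation trace:
tell(7) @ H1 ⇒ log+=7
choose[5, 0, 3] @ H3
  branch[0] choose=5:
    H0 returns [0]
    H1 returns ([0], (7))
    H2 returns ([0], (7))
    H3 returns [([0], (7))]
  branch[1] choose=0:
    H0 returns [0]
    H1 returns ([0], (7))
    H2 returns ([0], (7))
    H3 returns [([0], (7))]
  branch[2] choose=3:
    H0 returns [0]
    H1 returns ([0], (7))
    H2 returns ([0], (7))
    H3 returns [([0], (7))]
= [([0], (7)), ([0], (7)), ([0], (7))]

Answer: 3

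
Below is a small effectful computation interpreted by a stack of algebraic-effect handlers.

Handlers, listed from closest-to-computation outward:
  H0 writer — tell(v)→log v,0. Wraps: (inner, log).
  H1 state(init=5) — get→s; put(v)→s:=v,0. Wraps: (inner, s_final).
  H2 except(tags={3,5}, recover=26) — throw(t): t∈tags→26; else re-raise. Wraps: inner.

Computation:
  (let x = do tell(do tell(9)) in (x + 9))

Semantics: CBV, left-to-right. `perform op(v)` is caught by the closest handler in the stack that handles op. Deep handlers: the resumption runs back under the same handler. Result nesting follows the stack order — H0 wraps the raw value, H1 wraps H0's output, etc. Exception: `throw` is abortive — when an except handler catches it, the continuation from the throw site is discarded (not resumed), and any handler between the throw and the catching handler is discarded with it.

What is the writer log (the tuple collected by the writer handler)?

Answer: (9, 0)

Evaluation trace:
tell(9) @ H0 ⇒ log+=9
tell(0) @ H0 ⇒ log+=0
H0 returns (9, (9, 0))
H1 returns ((9, (9, 0)), 5)
H2 returns ((9, (9, 0)), 5)
= ((9, (9, 0)), 5)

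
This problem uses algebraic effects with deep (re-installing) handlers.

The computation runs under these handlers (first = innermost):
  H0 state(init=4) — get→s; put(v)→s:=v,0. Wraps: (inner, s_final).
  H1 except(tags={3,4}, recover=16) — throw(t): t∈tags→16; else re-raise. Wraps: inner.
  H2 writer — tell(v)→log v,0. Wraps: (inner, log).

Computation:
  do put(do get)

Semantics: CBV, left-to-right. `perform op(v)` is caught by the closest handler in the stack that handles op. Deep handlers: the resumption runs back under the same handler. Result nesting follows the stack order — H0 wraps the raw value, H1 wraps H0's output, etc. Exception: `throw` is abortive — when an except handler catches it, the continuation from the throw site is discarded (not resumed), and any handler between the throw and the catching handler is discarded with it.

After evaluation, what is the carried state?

Working:
get @ H0 ⇒ 4
put(4) @ H0 ⇒ s:=4
H0 returns (0, 4)
H1 returns (0, 4)
H2 returns ((0, 4), ())
= ((0, 4), ())

Answer: 4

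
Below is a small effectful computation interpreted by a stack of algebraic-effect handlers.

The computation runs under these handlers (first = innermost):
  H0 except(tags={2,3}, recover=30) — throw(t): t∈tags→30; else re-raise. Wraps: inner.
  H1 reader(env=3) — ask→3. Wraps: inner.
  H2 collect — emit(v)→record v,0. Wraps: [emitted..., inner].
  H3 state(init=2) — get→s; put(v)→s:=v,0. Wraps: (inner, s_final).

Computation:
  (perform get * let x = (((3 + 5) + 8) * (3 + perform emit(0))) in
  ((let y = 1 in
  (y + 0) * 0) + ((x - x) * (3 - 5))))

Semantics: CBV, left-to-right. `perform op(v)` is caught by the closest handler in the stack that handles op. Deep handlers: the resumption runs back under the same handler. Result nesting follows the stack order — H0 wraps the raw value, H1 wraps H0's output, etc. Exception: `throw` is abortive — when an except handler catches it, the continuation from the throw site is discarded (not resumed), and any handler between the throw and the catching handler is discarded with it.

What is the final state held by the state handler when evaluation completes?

Evaluation trace:
get @ H3 ⇒ 2
emit(0) @ H2 ⇒ out+=0
H0 returns 0
H1 returns 0
H2 returns [0, 0]
H3 returns ([0, 0], 2)
= ([0, 0], 2)

Answer: 2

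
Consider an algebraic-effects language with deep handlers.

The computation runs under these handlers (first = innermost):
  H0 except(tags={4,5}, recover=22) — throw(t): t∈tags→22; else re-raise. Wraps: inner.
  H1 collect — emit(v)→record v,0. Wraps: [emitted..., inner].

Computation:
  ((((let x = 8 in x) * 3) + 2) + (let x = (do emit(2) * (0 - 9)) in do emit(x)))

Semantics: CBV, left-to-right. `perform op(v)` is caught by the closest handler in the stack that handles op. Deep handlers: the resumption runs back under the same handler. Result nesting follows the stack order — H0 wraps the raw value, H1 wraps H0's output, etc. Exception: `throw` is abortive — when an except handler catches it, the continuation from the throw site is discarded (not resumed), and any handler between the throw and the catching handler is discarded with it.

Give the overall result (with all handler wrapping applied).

Answer: [2, 0, 26]

Working:
emit(2) @ H1 ⇒ out+=2
emit(0) @ H1 ⇒ out+=0
H0 returns 26
H1 returns [2, 0, 26]
= [2, 0, 26]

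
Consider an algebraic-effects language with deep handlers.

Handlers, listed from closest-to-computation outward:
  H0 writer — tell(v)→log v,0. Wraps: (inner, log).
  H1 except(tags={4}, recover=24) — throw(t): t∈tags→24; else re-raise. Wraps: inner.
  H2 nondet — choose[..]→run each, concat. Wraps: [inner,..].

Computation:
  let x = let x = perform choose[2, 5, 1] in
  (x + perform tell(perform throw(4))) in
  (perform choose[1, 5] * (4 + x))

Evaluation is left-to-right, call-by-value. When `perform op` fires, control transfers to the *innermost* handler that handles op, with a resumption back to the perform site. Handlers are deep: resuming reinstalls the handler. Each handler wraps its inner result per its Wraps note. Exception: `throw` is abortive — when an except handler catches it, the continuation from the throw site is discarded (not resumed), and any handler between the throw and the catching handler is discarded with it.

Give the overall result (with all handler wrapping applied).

Step-by-step:
choose[2, 5, 1] @ H2
  branch[0] choose=2:
    throw(4) @ H1 caught ⇒ 24
    H2 returns [24]
  branch[1] choose=5:
    throw(4) @ H1 caught ⇒ 24
    H2 returns [24]
  branch[2] choose=1:
    throw(4) @ H1 caught ⇒ 24
    H2 returns [24]
= [24, 24, 24]

Answer: [24, 24, 24]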